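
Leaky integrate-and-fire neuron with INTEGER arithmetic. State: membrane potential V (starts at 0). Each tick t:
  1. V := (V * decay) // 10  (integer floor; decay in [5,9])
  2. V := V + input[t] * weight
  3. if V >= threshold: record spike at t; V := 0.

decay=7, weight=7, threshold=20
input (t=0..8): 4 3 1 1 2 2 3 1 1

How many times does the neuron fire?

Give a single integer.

t=0: input=4 -> V=0 FIRE
t=1: input=3 -> V=0 FIRE
t=2: input=1 -> V=7
t=3: input=1 -> V=11
t=4: input=2 -> V=0 FIRE
t=5: input=2 -> V=14
t=6: input=3 -> V=0 FIRE
t=7: input=1 -> V=7
t=8: input=1 -> V=11

Answer: 4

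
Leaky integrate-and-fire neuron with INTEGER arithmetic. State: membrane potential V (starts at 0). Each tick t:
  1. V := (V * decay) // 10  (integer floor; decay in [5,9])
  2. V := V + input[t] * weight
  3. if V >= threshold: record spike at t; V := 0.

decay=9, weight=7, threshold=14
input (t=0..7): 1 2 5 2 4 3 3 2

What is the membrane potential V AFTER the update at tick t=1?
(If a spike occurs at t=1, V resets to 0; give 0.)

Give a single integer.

t=0: input=1 -> V=7
t=1: input=2 -> V=0 FIRE
t=2: input=5 -> V=0 FIRE
t=3: input=2 -> V=0 FIRE
t=4: input=4 -> V=0 FIRE
t=5: input=3 -> V=0 FIRE
t=6: input=3 -> V=0 FIRE
t=7: input=2 -> V=0 FIRE

Answer: 0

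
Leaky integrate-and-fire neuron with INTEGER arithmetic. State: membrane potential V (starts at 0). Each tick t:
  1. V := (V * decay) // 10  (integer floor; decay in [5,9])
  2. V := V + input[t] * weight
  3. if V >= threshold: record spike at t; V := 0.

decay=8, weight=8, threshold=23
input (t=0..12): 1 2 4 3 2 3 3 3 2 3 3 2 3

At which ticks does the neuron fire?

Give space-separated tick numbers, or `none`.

t=0: input=1 -> V=8
t=1: input=2 -> V=22
t=2: input=4 -> V=0 FIRE
t=3: input=3 -> V=0 FIRE
t=4: input=2 -> V=16
t=5: input=3 -> V=0 FIRE
t=6: input=3 -> V=0 FIRE
t=7: input=3 -> V=0 FIRE
t=8: input=2 -> V=16
t=9: input=3 -> V=0 FIRE
t=10: input=3 -> V=0 FIRE
t=11: input=2 -> V=16
t=12: input=3 -> V=0 FIRE

Answer: 2 3 5 6 7 9 10 12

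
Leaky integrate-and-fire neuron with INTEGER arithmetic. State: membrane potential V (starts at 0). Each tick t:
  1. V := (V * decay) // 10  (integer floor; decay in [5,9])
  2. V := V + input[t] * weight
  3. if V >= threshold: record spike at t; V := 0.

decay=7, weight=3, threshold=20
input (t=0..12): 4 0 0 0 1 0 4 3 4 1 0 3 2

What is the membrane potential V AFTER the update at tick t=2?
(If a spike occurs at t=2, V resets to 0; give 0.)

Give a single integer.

t=0: input=4 -> V=12
t=1: input=0 -> V=8
t=2: input=0 -> V=5
t=3: input=0 -> V=3
t=4: input=1 -> V=5
t=5: input=0 -> V=3
t=6: input=4 -> V=14
t=7: input=3 -> V=18
t=8: input=4 -> V=0 FIRE
t=9: input=1 -> V=3
t=10: input=0 -> V=2
t=11: input=3 -> V=10
t=12: input=2 -> V=13

Answer: 5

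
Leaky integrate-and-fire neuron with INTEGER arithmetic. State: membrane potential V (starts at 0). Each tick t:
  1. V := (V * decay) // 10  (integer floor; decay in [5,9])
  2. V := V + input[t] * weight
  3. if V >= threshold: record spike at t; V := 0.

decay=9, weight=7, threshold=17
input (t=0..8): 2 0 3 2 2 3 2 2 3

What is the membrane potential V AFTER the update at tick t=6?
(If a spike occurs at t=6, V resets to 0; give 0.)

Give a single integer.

Answer: 14

Derivation:
t=0: input=2 -> V=14
t=1: input=0 -> V=12
t=2: input=3 -> V=0 FIRE
t=3: input=2 -> V=14
t=4: input=2 -> V=0 FIRE
t=5: input=3 -> V=0 FIRE
t=6: input=2 -> V=14
t=7: input=2 -> V=0 FIRE
t=8: input=3 -> V=0 FIRE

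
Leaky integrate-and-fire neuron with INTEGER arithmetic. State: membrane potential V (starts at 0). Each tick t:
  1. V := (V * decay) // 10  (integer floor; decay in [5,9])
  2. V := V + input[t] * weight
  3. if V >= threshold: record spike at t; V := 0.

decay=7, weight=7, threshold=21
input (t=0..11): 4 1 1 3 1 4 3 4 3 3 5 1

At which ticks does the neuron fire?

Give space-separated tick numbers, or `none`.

t=0: input=4 -> V=0 FIRE
t=1: input=1 -> V=7
t=2: input=1 -> V=11
t=3: input=3 -> V=0 FIRE
t=4: input=1 -> V=7
t=5: input=4 -> V=0 FIRE
t=6: input=3 -> V=0 FIRE
t=7: input=4 -> V=0 FIRE
t=8: input=3 -> V=0 FIRE
t=9: input=3 -> V=0 FIRE
t=10: input=5 -> V=0 FIRE
t=11: input=1 -> V=7

Answer: 0 3 5 6 7 8 9 10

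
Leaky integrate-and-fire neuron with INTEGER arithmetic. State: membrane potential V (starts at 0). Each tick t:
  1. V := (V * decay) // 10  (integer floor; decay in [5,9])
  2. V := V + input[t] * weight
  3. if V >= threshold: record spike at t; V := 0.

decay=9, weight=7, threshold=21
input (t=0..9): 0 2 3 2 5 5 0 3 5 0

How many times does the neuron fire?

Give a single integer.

Answer: 5

Derivation:
t=0: input=0 -> V=0
t=1: input=2 -> V=14
t=2: input=3 -> V=0 FIRE
t=3: input=2 -> V=14
t=4: input=5 -> V=0 FIRE
t=5: input=5 -> V=0 FIRE
t=6: input=0 -> V=0
t=7: input=3 -> V=0 FIRE
t=8: input=5 -> V=0 FIRE
t=9: input=0 -> V=0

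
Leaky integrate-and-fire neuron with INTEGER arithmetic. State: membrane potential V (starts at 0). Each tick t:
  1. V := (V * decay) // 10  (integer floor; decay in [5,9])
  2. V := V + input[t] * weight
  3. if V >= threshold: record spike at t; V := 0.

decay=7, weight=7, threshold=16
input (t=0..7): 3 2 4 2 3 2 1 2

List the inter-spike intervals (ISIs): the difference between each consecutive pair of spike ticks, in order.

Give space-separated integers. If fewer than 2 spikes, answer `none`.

t=0: input=3 -> V=0 FIRE
t=1: input=2 -> V=14
t=2: input=4 -> V=0 FIRE
t=3: input=2 -> V=14
t=4: input=3 -> V=0 FIRE
t=5: input=2 -> V=14
t=6: input=1 -> V=0 FIRE
t=7: input=2 -> V=14

Answer: 2 2 2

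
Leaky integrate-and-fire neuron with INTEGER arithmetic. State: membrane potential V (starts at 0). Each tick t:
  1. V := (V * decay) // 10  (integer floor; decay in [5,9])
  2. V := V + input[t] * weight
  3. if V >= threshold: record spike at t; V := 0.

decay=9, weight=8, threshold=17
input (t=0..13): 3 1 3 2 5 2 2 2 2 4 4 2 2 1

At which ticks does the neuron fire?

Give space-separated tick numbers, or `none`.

t=0: input=3 -> V=0 FIRE
t=1: input=1 -> V=8
t=2: input=3 -> V=0 FIRE
t=3: input=2 -> V=16
t=4: input=5 -> V=0 FIRE
t=5: input=2 -> V=16
t=6: input=2 -> V=0 FIRE
t=7: input=2 -> V=16
t=8: input=2 -> V=0 FIRE
t=9: input=4 -> V=0 FIRE
t=10: input=4 -> V=0 FIRE
t=11: input=2 -> V=16
t=12: input=2 -> V=0 FIRE
t=13: input=1 -> V=8

Answer: 0 2 4 6 8 9 10 12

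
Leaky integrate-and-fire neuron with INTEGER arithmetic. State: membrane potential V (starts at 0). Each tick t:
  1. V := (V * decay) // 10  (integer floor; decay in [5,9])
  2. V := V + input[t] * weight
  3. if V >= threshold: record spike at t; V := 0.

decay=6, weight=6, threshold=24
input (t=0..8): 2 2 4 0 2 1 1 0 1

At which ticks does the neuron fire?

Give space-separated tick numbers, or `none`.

Answer: 2

Derivation:
t=0: input=2 -> V=12
t=1: input=2 -> V=19
t=2: input=4 -> V=0 FIRE
t=3: input=0 -> V=0
t=4: input=2 -> V=12
t=5: input=1 -> V=13
t=6: input=1 -> V=13
t=7: input=0 -> V=7
t=8: input=1 -> V=10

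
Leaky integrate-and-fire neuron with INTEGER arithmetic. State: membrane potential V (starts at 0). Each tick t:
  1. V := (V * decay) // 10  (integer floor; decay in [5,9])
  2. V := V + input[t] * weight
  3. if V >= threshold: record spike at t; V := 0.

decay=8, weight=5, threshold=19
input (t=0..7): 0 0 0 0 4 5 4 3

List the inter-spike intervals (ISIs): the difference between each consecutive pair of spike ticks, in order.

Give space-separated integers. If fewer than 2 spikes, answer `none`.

Answer: 1 1

Derivation:
t=0: input=0 -> V=0
t=1: input=0 -> V=0
t=2: input=0 -> V=0
t=3: input=0 -> V=0
t=4: input=4 -> V=0 FIRE
t=5: input=5 -> V=0 FIRE
t=6: input=4 -> V=0 FIRE
t=7: input=3 -> V=15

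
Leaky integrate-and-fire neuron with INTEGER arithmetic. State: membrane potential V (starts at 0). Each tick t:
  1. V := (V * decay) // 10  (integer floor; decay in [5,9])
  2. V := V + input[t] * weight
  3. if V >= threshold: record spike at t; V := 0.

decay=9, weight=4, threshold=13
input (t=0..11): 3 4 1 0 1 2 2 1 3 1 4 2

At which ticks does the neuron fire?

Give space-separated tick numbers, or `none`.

t=0: input=3 -> V=12
t=1: input=4 -> V=0 FIRE
t=2: input=1 -> V=4
t=3: input=0 -> V=3
t=4: input=1 -> V=6
t=5: input=2 -> V=0 FIRE
t=6: input=2 -> V=8
t=7: input=1 -> V=11
t=8: input=3 -> V=0 FIRE
t=9: input=1 -> V=4
t=10: input=4 -> V=0 FIRE
t=11: input=2 -> V=8

Answer: 1 5 8 10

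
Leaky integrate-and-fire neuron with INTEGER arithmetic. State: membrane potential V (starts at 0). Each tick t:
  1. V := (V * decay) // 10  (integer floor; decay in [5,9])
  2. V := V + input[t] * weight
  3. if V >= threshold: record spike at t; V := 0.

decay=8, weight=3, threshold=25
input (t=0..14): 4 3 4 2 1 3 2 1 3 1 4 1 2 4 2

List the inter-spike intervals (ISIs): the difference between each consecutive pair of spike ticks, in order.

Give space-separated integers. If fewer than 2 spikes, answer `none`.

t=0: input=4 -> V=12
t=1: input=3 -> V=18
t=2: input=4 -> V=0 FIRE
t=3: input=2 -> V=6
t=4: input=1 -> V=7
t=5: input=3 -> V=14
t=6: input=2 -> V=17
t=7: input=1 -> V=16
t=8: input=3 -> V=21
t=9: input=1 -> V=19
t=10: input=4 -> V=0 FIRE
t=11: input=1 -> V=3
t=12: input=2 -> V=8
t=13: input=4 -> V=18
t=14: input=2 -> V=20

Answer: 8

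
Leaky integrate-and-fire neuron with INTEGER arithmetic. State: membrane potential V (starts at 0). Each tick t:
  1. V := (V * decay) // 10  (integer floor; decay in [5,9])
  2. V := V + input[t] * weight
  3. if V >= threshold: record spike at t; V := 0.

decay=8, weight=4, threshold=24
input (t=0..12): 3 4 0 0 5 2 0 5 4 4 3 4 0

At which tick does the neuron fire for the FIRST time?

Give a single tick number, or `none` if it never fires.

t=0: input=3 -> V=12
t=1: input=4 -> V=0 FIRE
t=2: input=0 -> V=0
t=3: input=0 -> V=0
t=4: input=5 -> V=20
t=5: input=2 -> V=0 FIRE
t=6: input=0 -> V=0
t=7: input=5 -> V=20
t=8: input=4 -> V=0 FIRE
t=9: input=4 -> V=16
t=10: input=3 -> V=0 FIRE
t=11: input=4 -> V=16
t=12: input=0 -> V=12

Answer: 1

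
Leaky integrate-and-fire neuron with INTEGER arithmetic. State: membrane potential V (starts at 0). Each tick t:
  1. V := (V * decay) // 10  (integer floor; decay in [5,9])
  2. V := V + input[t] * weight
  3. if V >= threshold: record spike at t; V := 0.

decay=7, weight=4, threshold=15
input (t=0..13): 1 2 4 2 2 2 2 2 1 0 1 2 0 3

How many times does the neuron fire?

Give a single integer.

t=0: input=1 -> V=4
t=1: input=2 -> V=10
t=2: input=4 -> V=0 FIRE
t=3: input=2 -> V=8
t=4: input=2 -> V=13
t=5: input=2 -> V=0 FIRE
t=6: input=2 -> V=8
t=7: input=2 -> V=13
t=8: input=1 -> V=13
t=9: input=0 -> V=9
t=10: input=1 -> V=10
t=11: input=2 -> V=0 FIRE
t=12: input=0 -> V=0
t=13: input=3 -> V=12

Answer: 3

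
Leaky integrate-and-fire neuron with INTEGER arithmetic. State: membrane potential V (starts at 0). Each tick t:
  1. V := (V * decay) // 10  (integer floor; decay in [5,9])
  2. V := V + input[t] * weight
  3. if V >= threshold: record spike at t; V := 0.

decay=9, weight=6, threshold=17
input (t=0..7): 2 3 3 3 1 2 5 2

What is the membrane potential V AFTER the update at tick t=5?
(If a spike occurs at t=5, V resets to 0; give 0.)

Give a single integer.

Answer: 0

Derivation:
t=0: input=2 -> V=12
t=1: input=3 -> V=0 FIRE
t=2: input=3 -> V=0 FIRE
t=3: input=3 -> V=0 FIRE
t=4: input=1 -> V=6
t=5: input=2 -> V=0 FIRE
t=6: input=5 -> V=0 FIRE
t=7: input=2 -> V=12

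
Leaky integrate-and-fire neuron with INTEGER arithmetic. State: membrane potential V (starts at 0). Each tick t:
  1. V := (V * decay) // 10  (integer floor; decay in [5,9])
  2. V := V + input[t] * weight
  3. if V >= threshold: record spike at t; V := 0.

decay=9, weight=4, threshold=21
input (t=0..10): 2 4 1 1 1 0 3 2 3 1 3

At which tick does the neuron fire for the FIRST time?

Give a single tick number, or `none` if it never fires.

Answer: 1

Derivation:
t=0: input=2 -> V=8
t=1: input=4 -> V=0 FIRE
t=2: input=1 -> V=4
t=3: input=1 -> V=7
t=4: input=1 -> V=10
t=5: input=0 -> V=9
t=6: input=3 -> V=20
t=7: input=2 -> V=0 FIRE
t=8: input=3 -> V=12
t=9: input=1 -> V=14
t=10: input=3 -> V=0 FIRE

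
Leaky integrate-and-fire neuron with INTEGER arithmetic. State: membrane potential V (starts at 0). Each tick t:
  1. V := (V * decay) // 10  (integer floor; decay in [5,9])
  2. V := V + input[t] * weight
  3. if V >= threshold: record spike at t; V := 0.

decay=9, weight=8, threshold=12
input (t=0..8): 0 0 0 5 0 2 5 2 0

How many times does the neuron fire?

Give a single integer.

Answer: 4

Derivation:
t=0: input=0 -> V=0
t=1: input=0 -> V=0
t=2: input=0 -> V=0
t=3: input=5 -> V=0 FIRE
t=4: input=0 -> V=0
t=5: input=2 -> V=0 FIRE
t=6: input=5 -> V=0 FIRE
t=7: input=2 -> V=0 FIRE
t=8: input=0 -> V=0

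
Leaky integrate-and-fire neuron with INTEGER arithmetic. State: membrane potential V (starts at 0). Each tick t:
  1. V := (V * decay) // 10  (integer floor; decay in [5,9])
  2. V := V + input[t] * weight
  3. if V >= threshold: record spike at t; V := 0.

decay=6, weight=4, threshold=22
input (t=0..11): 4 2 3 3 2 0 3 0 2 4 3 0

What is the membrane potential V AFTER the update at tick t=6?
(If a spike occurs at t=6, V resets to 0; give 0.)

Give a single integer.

Answer: 17

Derivation:
t=0: input=4 -> V=16
t=1: input=2 -> V=17
t=2: input=3 -> V=0 FIRE
t=3: input=3 -> V=12
t=4: input=2 -> V=15
t=5: input=0 -> V=9
t=6: input=3 -> V=17
t=7: input=0 -> V=10
t=8: input=2 -> V=14
t=9: input=4 -> V=0 FIRE
t=10: input=3 -> V=12
t=11: input=0 -> V=7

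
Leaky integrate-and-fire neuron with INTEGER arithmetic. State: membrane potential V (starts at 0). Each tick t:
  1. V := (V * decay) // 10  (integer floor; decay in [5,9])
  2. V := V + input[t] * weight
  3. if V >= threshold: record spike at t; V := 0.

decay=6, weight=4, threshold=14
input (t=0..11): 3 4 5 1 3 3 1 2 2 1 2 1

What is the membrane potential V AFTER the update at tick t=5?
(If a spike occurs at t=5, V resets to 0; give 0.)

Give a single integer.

t=0: input=3 -> V=12
t=1: input=4 -> V=0 FIRE
t=2: input=5 -> V=0 FIRE
t=3: input=1 -> V=4
t=4: input=3 -> V=0 FIRE
t=5: input=3 -> V=12
t=6: input=1 -> V=11
t=7: input=2 -> V=0 FIRE
t=8: input=2 -> V=8
t=9: input=1 -> V=8
t=10: input=2 -> V=12
t=11: input=1 -> V=11

Answer: 12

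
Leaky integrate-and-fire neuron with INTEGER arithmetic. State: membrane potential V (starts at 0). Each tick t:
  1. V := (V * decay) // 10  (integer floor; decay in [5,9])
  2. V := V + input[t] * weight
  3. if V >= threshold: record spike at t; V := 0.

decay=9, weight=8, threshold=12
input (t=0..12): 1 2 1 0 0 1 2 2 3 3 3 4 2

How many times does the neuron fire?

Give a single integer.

Answer: 9

Derivation:
t=0: input=1 -> V=8
t=1: input=2 -> V=0 FIRE
t=2: input=1 -> V=8
t=3: input=0 -> V=7
t=4: input=0 -> V=6
t=5: input=1 -> V=0 FIRE
t=6: input=2 -> V=0 FIRE
t=7: input=2 -> V=0 FIRE
t=8: input=3 -> V=0 FIRE
t=9: input=3 -> V=0 FIRE
t=10: input=3 -> V=0 FIRE
t=11: input=4 -> V=0 FIRE
t=12: input=2 -> V=0 FIRE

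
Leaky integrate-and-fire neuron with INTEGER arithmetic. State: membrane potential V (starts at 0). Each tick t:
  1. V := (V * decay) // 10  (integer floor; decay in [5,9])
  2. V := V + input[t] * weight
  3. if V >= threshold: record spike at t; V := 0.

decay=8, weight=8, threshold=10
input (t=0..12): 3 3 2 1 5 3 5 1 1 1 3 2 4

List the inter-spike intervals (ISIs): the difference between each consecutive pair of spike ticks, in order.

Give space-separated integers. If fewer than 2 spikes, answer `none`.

t=0: input=3 -> V=0 FIRE
t=1: input=3 -> V=0 FIRE
t=2: input=2 -> V=0 FIRE
t=3: input=1 -> V=8
t=4: input=5 -> V=0 FIRE
t=5: input=3 -> V=0 FIRE
t=6: input=5 -> V=0 FIRE
t=7: input=1 -> V=8
t=8: input=1 -> V=0 FIRE
t=9: input=1 -> V=8
t=10: input=3 -> V=0 FIRE
t=11: input=2 -> V=0 FIRE
t=12: input=4 -> V=0 FIRE

Answer: 1 1 2 1 1 2 2 1 1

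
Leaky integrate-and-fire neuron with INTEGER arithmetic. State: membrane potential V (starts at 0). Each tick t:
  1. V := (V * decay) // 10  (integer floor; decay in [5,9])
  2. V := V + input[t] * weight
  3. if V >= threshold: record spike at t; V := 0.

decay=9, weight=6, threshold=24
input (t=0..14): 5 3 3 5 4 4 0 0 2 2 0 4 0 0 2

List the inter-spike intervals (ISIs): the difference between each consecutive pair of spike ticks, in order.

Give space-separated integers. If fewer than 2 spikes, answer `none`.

Answer: 2 1 1 1 6

Derivation:
t=0: input=5 -> V=0 FIRE
t=1: input=3 -> V=18
t=2: input=3 -> V=0 FIRE
t=3: input=5 -> V=0 FIRE
t=4: input=4 -> V=0 FIRE
t=5: input=4 -> V=0 FIRE
t=6: input=0 -> V=0
t=7: input=0 -> V=0
t=8: input=2 -> V=12
t=9: input=2 -> V=22
t=10: input=0 -> V=19
t=11: input=4 -> V=0 FIRE
t=12: input=0 -> V=0
t=13: input=0 -> V=0
t=14: input=2 -> V=12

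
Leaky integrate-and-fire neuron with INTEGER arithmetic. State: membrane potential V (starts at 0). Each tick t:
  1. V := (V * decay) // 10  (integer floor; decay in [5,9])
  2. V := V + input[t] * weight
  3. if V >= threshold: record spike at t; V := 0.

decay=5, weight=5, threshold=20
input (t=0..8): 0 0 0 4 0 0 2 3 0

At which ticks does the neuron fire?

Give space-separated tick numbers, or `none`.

t=0: input=0 -> V=0
t=1: input=0 -> V=0
t=2: input=0 -> V=0
t=3: input=4 -> V=0 FIRE
t=4: input=0 -> V=0
t=5: input=0 -> V=0
t=6: input=2 -> V=10
t=7: input=3 -> V=0 FIRE
t=8: input=0 -> V=0

Answer: 3 7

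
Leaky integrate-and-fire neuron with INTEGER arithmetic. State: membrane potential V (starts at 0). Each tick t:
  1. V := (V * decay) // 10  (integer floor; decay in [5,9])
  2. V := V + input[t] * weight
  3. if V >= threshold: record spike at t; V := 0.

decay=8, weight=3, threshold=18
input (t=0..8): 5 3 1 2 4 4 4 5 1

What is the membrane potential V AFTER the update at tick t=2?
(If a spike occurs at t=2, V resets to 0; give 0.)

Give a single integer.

t=0: input=5 -> V=15
t=1: input=3 -> V=0 FIRE
t=2: input=1 -> V=3
t=3: input=2 -> V=8
t=4: input=4 -> V=0 FIRE
t=5: input=4 -> V=12
t=6: input=4 -> V=0 FIRE
t=7: input=5 -> V=15
t=8: input=1 -> V=15

Answer: 3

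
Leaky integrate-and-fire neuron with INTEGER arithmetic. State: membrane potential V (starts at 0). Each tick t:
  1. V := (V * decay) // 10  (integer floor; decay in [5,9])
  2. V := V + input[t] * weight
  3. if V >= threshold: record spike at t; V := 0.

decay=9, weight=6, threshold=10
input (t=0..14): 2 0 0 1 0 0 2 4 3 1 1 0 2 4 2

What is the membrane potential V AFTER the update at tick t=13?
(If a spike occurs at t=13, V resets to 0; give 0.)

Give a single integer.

Answer: 0

Derivation:
t=0: input=2 -> V=0 FIRE
t=1: input=0 -> V=0
t=2: input=0 -> V=0
t=3: input=1 -> V=6
t=4: input=0 -> V=5
t=5: input=0 -> V=4
t=6: input=2 -> V=0 FIRE
t=7: input=4 -> V=0 FIRE
t=8: input=3 -> V=0 FIRE
t=9: input=1 -> V=6
t=10: input=1 -> V=0 FIRE
t=11: input=0 -> V=0
t=12: input=2 -> V=0 FIRE
t=13: input=4 -> V=0 FIRE
t=14: input=2 -> V=0 FIRE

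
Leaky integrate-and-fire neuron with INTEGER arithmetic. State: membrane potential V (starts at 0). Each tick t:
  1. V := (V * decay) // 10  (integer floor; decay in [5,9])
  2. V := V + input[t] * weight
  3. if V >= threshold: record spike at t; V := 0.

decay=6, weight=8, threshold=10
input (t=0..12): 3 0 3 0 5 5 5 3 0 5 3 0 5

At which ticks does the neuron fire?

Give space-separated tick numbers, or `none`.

t=0: input=3 -> V=0 FIRE
t=1: input=0 -> V=0
t=2: input=3 -> V=0 FIRE
t=3: input=0 -> V=0
t=4: input=5 -> V=0 FIRE
t=5: input=5 -> V=0 FIRE
t=6: input=5 -> V=0 FIRE
t=7: input=3 -> V=0 FIRE
t=8: input=0 -> V=0
t=9: input=5 -> V=0 FIRE
t=10: input=3 -> V=0 FIRE
t=11: input=0 -> V=0
t=12: input=5 -> V=0 FIRE

Answer: 0 2 4 5 6 7 9 10 12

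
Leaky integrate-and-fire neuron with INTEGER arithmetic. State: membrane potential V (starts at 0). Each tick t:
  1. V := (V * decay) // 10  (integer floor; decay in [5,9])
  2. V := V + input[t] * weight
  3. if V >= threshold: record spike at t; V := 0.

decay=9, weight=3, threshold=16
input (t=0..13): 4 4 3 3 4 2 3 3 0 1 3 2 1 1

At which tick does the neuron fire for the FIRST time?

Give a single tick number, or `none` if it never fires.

Answer: 1

Derivation:
t=0: input=4 -> V=12
t=1: input=4 -> V=0 FIRE
t=2: input=3 -> V=9
t=3: input=3 -> V=0 FIRE
t=4: input=4 -> V=12
t=5: input=2 -> V=0 FIRE
t=6: input=3 -> V=9
t=7: input=3 -> V=0 FIRE
t=8: input=0 -> V=0
t=9: input=1 -> V=3
t=10: input=3 -> V=11
t=11: input=2 -> V=15
t=12: input=1 -> V=0 FIRE
t=13: input=1 -> V=3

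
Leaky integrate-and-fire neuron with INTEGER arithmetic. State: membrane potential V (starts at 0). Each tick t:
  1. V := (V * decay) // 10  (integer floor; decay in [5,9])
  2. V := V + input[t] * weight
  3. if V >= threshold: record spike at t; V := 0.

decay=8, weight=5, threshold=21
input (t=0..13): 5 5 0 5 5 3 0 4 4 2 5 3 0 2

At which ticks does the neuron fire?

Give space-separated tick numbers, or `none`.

Answer: 0 1 3 4 7 9 10

Derivation:
t=0: input=5 -> V=0 FIRE
t=1: input=5 -> V=0 FIRE
t=2: input=0 -> V=0
t=3: input=5 -> V=0 FIRE
t=4: input=5 -> V=0 FIRE
t=5: input=3 -> V=15
t=6: input=0 -> V=12
t=7: input=4 -> V=0 FIRE
t=8: input=4 -> V=20
t=9: input=2 -> V=0 FIRE
t=10: input=5 -> V=0 FIRE
t=11: input=3 -> V=15
t=12: input=0 -> V=12
t=13: input=2 -> V=19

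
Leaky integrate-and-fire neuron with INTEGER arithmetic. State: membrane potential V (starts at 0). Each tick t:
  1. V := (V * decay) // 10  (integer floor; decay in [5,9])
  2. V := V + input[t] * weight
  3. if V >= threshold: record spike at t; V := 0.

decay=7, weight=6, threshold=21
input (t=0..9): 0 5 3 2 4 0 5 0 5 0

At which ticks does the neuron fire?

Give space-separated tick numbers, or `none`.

t=0: input=0 -> V=0
t=1: input=5 -> V=0 FIRE
t=2: input=3 -> V=18
t=3: input=2 -> V=0 FIRE
t=4: input=4 -> V=0 FIRE
t=5: input=0 -> V=0
t=6: input=5 -> V=0 FIRE
t=7: input=0 -> V=0
t=8: input=5 -> V=0 FIRE
t=9: input=0 -> V=0

Answer: 1 3 4 6 8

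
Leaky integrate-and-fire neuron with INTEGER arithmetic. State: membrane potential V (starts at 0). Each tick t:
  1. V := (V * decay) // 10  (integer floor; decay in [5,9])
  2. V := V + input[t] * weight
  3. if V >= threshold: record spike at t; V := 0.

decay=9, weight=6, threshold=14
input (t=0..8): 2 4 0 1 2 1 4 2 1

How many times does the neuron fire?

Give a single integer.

t=0: input=2 -> V=12
t=1: input=4 -> V=0 FIRE
t=2: input=0 -> V=0
t=3: input=1 -> V=6
t=4: input=2 -> V=0 FIRE
t=5: input=1 -> V=6
t=6: input=4 -> V=0 FIRE
t=7: input=2 -> V=12
t=8: input=1 -> V=0 FIRE

Answer: 4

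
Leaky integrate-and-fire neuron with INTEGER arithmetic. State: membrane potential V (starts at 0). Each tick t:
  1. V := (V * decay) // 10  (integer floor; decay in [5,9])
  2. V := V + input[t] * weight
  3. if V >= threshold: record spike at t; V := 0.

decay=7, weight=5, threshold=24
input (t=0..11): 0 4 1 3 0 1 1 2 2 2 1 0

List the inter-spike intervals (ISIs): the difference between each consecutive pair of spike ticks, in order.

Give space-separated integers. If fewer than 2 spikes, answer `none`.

t=0: input=0 -> V=0
t=1: input=4 -> V=20
t=2: input=1 -> V=19
t=3: input=3 -> V=0 FIRE
t=4: input=0 -> V=0
t=5: input=1 -> V=5
t=6: input=1 -> V=8
t=7: input=2 -> V=15
t=8: input=2 -> V=20
t=9: input=2 -> V=0 FIRE
t=10: input=1 -> V=5
t=11: input=0 -> V=3

Answer: 6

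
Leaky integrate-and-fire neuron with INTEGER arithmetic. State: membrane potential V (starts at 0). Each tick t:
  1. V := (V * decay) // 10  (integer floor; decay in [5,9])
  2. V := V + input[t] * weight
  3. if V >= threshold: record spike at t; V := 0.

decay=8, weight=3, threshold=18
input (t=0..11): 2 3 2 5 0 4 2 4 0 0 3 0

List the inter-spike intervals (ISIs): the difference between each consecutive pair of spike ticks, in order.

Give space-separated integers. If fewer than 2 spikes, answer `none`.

Answer: 4

Derivation:
t=0: input=2 -> V=6
t=1: input=3 -> V=13
t=2: input=2 -> V=16
t=3: input=5 -> V=0 FIRE
t=4: input=0 -> V=0
t=5: input=4 -> V=12
t=6: input=2 -> V=15
t=7: input=4 -> V=0 FIRE
t=8: input=0 -> V=0
t=9: input=0 -> V=0
t=10: input=3 -> V=9
t=11: input=0 -> V=7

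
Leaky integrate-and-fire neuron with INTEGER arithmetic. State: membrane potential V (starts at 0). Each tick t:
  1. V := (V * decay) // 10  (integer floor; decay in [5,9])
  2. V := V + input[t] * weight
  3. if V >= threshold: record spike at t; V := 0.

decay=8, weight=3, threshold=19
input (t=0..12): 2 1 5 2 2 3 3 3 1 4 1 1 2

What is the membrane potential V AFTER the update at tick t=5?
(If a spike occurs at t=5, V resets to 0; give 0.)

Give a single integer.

Answer: 17

Derivation:
t=0: input=2 -> V=6
t=1: input=1 -> V=7
t=2: input=5 -> V=0 FIRE
t=3: input=2 -> V=6
t=4: input=2 -> V=10
t=5: input=3 -> V=17
t=6: input=3 -> V=0 FIRE
t=7: input=3 -> V=9
t=8: input=1 -> V=10
t=9: input=4 -> V=0 FIRE
t=10: input=1 -> V=3
t=11: input=1 -> V=5
t=12: input=2 -> V=10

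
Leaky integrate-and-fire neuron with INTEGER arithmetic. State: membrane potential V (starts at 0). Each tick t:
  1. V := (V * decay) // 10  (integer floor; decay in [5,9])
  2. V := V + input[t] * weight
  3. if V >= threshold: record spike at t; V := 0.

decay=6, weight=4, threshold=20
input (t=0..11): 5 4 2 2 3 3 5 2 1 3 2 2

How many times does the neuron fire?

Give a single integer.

Answer: 3

Derivation:
t=0: input=5 -> V=0 FIRE
t=1: input=4 -> V=16
t=2: input=2 -> V=17
t=3: input=2 -> V=18
t=4: input=3 -> V=0 FIRE
t=5: input=3 -> V=12
t=6: input=5 -> V=0 FIRE
t=7: input=2 -> V=8
t=8: input=1 -> V=8
t=9: input=3 -> V=16
t=10: input=2 -> V=17
t=11: input=2 -> V=18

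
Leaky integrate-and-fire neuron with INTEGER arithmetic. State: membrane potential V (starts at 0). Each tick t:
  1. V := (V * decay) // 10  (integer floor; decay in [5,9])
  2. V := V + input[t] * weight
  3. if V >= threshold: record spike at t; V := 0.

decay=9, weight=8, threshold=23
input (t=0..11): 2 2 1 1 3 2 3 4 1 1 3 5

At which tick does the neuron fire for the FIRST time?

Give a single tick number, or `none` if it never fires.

t=0: input=2 -> V=16
t=1: input=2 -> V=0 FIRE
t=2: input=1 -> V=8
t=3: input=1 -> V=15
t=4: input=3 -> V=0 FIRE
t=5: input=2 -> V=16
t=6: input=3 -> V=0 FIRE
t=7: input=4 -> V=0 FIRE
t=8: input=1 -> V=8
t=9: input=1 -> V=15
t=10: input=3 -> V=0 FIRE
t=11: input=5 -> V=0 FIRE

Answer: 1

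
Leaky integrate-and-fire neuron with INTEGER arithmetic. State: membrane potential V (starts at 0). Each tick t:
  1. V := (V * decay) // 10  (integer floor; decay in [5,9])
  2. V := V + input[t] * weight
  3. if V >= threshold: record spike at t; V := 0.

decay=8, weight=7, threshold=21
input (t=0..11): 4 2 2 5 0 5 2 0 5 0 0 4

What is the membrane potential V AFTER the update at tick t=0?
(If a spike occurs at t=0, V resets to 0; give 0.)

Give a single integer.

Answer: 0

Derivation:
t=0: input=4 -> V=0 FIRE
t=1: input=2 -> V=14
t=2: input=2 -> V=0 FIRE
t=3: input=5 -> V=0 FIRE
t=4: input=0 -> V=0
t=5: input=5 -> V=0 FIRE
t=6: input=2 -> V=14
t=7: input=0 -> V=11
t=8: input=5 -> V=0 FIRE
t=9: input=0 -> V=0
t=10: input=0 -> V=0
t=11: input=4 -> V=0 FIRE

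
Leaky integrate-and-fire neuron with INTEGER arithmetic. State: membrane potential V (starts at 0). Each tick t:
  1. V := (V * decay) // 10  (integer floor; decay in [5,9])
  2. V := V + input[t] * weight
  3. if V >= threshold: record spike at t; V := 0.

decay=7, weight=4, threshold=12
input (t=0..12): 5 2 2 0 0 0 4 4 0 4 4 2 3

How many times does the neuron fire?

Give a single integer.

t=0: input=5 -> V=0 FIRE
t=1: input=2 -> V=8
t=2: input=2 -> V=0 FIRE
t=3: input=0 -> V=0
t=4: input=0 -> V=0
t=5: input=0 -> V=0
t=6: input=4 -> V=0 FIRE
t=7: input=4 -> V=0 FIRE
t=8: input=0 -> V=0
t=9: input=4 -> V=0 FIRE
t=10: input=4 -> V=0 FIRE
t=11: input=2 -> V=8
t=12: input=3 -> V=0 FIRE

Answer: 7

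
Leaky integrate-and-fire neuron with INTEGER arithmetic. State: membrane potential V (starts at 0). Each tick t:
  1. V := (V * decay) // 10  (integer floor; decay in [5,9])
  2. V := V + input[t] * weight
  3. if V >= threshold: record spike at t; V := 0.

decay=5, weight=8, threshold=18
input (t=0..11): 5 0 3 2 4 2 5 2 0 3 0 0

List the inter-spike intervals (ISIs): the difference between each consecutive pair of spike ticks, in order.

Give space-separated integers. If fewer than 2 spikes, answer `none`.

t=0: input=5 -> V=0 FIRE
t=1: input=0 -> V=0
t=2: input=3 -> V=0 FIRE
t=3: input=2 -> V=16
t=4: input=4 -> V=0 FIRE
t=5: input=2 -> V=16
t=6: input=5 -> V=0 FIRE
t=7: input=2 -> V=16
t=8: input=0 -> V=8
t=9: input=3 -> V=0 FIRE
t=10: input=0 -> V=0
t=11: input=0 -> V=0

Answer: 2 2 2 3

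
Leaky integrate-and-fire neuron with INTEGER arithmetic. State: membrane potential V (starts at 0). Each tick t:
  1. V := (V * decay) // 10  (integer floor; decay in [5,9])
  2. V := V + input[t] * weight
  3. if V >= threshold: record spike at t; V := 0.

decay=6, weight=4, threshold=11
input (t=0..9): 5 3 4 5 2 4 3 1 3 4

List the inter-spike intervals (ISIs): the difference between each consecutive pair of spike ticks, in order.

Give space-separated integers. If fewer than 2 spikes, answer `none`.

t=0: input=5 -> V=0 FIRE
t=1: input=3 -> V=0 FIRE
t=2: input=4 -> V=0 FIRE
t=3: input=5 -> V=0 FIRE
t=4: input=2 -> V=8
t=5: input=4 -> V=0 FIRE
t=6: input=3 -> V=0 FIRE
t=7: input=1 -> V=4
t=8: input=3 -> V=0 FIRE
t=9: input=4 -> V=0 FIRE

Answer: 1 1 1 2 1 2 1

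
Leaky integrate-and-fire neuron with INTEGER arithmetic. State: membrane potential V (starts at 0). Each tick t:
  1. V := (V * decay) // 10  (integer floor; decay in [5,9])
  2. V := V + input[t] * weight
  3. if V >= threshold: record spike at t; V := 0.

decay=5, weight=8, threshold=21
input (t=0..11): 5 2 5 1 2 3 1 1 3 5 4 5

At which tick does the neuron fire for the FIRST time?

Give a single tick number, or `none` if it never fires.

t=0: input=5 -> V=0 FIRE
t=1: input=2 -> V=16
t=2: input=5 -> V=0 FIRE
t=3: input=1 -> V=8
t=4: input=2 -> V=20
t=5: input=3 -> V=0 FIRE
t=6: input=1 -> V=8
t=7: input=1 -> V=12
t=8: input=3 -> V=0 FIRE
t=9: input=5 -> V=0 FIRE
t=10: input=4 -> V=0 FIRE
t=11: input=5 -> V=0 FIRE

Answer: 0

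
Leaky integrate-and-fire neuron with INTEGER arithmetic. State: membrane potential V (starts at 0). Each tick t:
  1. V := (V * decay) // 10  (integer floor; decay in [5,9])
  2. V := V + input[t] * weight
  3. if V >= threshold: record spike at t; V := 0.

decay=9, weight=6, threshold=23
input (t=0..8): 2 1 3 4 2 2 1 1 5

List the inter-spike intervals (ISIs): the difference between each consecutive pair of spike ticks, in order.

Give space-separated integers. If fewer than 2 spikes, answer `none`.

t=0: input=2 -> V=12
t=1: input=1 -> V=16
t=2: input=3 -> V=0 FIRE
t=3: input=4 -> V=0 FIRE
t=4: input=2 -> V=12
t=5: input=2 -> V=22
t=6: input=1 -> V=0 FIRE
t=7: input=1 -> V=6
t=8: input=5 -> V=0 FIRE

Answer: 1 3 2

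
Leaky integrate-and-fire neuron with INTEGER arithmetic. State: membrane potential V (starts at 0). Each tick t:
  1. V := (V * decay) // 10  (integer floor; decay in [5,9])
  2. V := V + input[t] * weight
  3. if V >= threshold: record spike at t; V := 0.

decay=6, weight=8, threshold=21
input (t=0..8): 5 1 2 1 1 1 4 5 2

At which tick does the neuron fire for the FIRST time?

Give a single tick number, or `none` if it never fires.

Answer: 0

Derivation:
t=0: input=5 -> V=0 FIRE
t=1: input=1 -> V=8
t=2: input=2 -> V=20
t=3: input=1 -> V=20
t=4: input=1 -> V=20
t=5: input=1 -> V=20
t=6: input=4 -> V=0 FIRE
t=7: input=5 -> V=0 FIRE
t=8: input=2 -> V=16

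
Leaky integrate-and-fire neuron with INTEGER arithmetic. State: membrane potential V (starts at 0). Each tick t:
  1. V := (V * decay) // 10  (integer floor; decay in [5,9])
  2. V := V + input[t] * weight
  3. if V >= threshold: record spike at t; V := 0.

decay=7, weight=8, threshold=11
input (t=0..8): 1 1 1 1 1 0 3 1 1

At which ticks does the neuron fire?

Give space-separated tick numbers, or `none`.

t=0: input=1 -> V=8
t=1: input=1 -> V=0 FIRE
t=2: input=1 -> V=8
t=3: input=1 -> V=0 FIRE
t=4: input=1 -> V=8
t=5: input=0 -> V=5
t=6: input=3 -> V=0 FIRE
t=7: input=1 -> V=8
t=8: input=1 -> V=0 FIRE

Answer: 1 3 6 8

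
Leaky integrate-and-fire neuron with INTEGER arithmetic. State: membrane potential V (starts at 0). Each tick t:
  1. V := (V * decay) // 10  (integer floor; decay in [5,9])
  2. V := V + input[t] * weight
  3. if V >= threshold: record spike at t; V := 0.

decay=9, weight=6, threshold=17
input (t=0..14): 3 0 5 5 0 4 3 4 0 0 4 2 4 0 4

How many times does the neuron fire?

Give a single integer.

Answer: 9

Derivation:
t=0: input=3 -> V=0 FIRE
t=1: input=0 -> V=0
t=2: input=5 -> V=0 FIRE
t=3: input=5 -> V=0 FIRE
t=4: input=0 -> V=0
t=5: input=4 -> V=0 FIRE
t=6: input=3 -> V=0 FIRE
t=7: input=4 -> V=0 FIRE
t=8: input=0 -> V=0
t=9: input=0 -> V=0
t=10: input=4 -> V=0 FIRE
t=11: input=2 -> V=12
t=12: input=4 -> V=0 FIRE
t=13: input=0 -> V=0
t=14: input=4 -> V=0 FIRE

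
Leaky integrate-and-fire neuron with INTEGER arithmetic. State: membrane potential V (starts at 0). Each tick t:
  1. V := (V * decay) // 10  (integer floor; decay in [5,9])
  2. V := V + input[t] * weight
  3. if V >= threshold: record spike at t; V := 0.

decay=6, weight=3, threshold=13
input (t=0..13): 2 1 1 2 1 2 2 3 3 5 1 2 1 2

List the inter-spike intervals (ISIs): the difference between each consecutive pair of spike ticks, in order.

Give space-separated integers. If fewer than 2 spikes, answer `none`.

t=0: input=2 -> V=6
t=1: input=1 -> V=6
t=2: input=1 -> V=6
t=3: input=2 -> V=9
t=4: input=1 -> V=8
t=5: input=2 -> V=10
t=6: input=2 -> V=12
t=7: input=3 -> V=0 FIRE
t=8: input=3 -> V=9
t=9: input=5 -> V=0 FIRE
t=10: input=1 -> V=3
t=11: input=2 -> V=7
t=12: input=1 -> V=7
t=13: input=2 -> V=10

Answer: 2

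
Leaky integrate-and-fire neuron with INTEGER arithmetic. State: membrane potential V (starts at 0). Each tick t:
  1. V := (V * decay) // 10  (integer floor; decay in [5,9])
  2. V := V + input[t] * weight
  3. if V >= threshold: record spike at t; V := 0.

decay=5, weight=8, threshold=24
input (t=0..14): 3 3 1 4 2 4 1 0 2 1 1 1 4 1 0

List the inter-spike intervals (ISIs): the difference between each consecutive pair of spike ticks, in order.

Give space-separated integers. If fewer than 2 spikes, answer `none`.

t=0: input=3 -> V=0 FIRE
t=1: input=3 -> V=0 FIRE
t=2: input=1 -> V=8
t=3: input=4 -> V=0 FIRE
t=4: input=2 -> V=16
t=5: input=4 -> V=0 FIRE
t=6: input=1 -> V=8
t=7: input=0 -> V=4
t=8: input=2 -> V=18
t=9: input=1 -> V=17
t=10: input=1 -> V=16
t=11: input=1 -> V=16
t=12: input=4 -> V=0 FIRE
t=13: input=1 -> V=8
t=14: input=0 -> V=4

Answer: 1 2 2 7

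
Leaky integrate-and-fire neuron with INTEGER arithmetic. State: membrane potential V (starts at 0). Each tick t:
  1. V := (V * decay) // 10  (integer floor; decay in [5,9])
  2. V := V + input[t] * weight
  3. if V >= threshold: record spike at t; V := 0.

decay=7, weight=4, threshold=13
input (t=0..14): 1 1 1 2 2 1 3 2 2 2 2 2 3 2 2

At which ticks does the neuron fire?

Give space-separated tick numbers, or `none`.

Answer: 3 6 8 10 12 14

Derivation:
t=0: input=1 -> V=4
t=1: input=1 -> V=6
t=2: input=1 -> V=8
t=3: input=2 -> V=0 FIRE
t=4: input=2 -> V=8
t=5: input=1 -> V=9
t=6: input=3 -> V=0 FIRE
t=7: input=2 -> V=8
t=8: input=2 -> V=0 FIRE
t=9: input=2 -> V=8
t=10: input=2 -> V=0 FIRE
t=11: input=2 -> V=8
t=12: input=3 -> V=0 FIRE
t=13: input=2 -> V=8
t=14: input=2 -> V=0 FIRE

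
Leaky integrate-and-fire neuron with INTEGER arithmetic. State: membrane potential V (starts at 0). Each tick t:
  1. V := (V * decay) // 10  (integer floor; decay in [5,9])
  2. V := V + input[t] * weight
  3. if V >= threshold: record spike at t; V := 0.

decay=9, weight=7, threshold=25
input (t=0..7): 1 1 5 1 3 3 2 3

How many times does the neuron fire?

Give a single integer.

Answer: 3

Derivation:
t=0: input=1 -> V=7
t=1: input=1 -> V=13
t=2: input=5 -> V=0 FIRE
t=3: input=1 -> V=7
t=4: input=3 -> V=0 FIRE
t=5: input=3 -> V=21
t=6: input=2 -> V=0 FIRE
t=7: input=3 -> V=21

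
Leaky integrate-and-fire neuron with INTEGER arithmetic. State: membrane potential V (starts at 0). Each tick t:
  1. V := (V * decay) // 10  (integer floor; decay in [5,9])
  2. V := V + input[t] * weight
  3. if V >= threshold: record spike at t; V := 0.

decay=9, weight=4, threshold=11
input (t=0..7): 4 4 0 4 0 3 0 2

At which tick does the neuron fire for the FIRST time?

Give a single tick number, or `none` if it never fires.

t=0: input=4 -> V=0 FIRE
t=1: input=4 -> V=0 FIRE
t=2: input=0 -> V=0
t=3: input=4 -> V=0 FIRE
t=4: input=0 -> V=0
t=5: input=3 -> V=0 FIRE
t=6: input=0 -> V=0
t=7: input=2 -> V=8

Answer: 0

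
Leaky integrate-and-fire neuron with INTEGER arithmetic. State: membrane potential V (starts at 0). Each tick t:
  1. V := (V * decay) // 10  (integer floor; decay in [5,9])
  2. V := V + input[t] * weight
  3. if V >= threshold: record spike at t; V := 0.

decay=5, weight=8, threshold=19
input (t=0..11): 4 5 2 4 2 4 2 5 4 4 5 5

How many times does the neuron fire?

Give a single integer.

t=0: input=4 -> V=0 FIRE
t=1: input=5 -> V=0 FIRE
t=2: input=2 -> V=16
t=3: input=4 -> V=0 FIRE
t=4: input=2 -> V=16
t=5: input=4 -> V=0 FIRE
t=6: input=2 -> V=16
t=7: input=5 -> V=0 FIRE
t=8: input=4 -> V=0 FIRE
t=9: input=4 -> V=0 FIRE
t=10: input=5 -> V=0 FIRE
t=11: input=5 -> V=0 FIRE

Answer: 9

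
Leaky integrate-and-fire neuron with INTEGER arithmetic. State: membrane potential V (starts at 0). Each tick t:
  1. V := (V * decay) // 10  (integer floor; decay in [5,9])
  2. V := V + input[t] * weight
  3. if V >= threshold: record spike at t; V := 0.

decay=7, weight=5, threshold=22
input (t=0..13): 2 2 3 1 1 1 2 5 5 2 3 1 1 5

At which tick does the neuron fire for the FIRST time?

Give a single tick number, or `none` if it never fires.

t=0: input=2 -> V=10
t=1: input=2 -> V=17
t=2: input=3 -> V=0 FIRE
t=3: input=1 -> V=5
t=4: input=1 -> V=8
t=5: input=1 -> V=10
t=6: input=2 -> V=17
t=7: input=5 -> V=0 FIRE
t=8: input=5 -> V=0 FIRE
t=9: input=2 -> V=10
t=10: input=3 -> V=0 FIRE
t=11: input=1 -> V=5
t=12: input=1 -> V=8
t=13: input=5 -> V=0 FIRE

Answer: 2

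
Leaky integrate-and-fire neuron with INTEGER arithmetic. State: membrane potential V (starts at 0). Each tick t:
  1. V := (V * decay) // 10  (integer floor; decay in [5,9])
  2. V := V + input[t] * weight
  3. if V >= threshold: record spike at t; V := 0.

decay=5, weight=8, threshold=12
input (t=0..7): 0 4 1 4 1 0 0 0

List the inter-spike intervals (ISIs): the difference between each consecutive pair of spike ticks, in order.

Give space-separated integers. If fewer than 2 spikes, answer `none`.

t=0: input=0 -> V=0
t=1: input=4 -> V=0 FIRE
t=2: input=1 -> V=8
t=3: input=4 -> V=0 FIRE
t=4: input=1 -> V=8
t=5: input=0 -> V=4
t=6: input=0 -> V=2
t=7: input=0 -> V=1

Answer: 2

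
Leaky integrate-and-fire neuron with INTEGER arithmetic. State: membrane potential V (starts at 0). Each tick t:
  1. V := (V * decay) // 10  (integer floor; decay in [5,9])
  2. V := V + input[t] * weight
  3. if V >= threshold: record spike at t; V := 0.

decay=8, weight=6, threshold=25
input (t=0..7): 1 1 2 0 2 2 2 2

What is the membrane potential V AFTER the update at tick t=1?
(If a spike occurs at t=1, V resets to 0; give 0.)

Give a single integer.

t=0: input=1 -> V=6
t=1: input=1 -> V=10
t=2: input=2 -> V=20
t=3: input=0 -> V=16
t=4: input=2 -> V=24
t=5: input=2 -> V=0 FIRE
t=6: input=2 -> V=12
t=7: input=2 -> V=21

Answer: 10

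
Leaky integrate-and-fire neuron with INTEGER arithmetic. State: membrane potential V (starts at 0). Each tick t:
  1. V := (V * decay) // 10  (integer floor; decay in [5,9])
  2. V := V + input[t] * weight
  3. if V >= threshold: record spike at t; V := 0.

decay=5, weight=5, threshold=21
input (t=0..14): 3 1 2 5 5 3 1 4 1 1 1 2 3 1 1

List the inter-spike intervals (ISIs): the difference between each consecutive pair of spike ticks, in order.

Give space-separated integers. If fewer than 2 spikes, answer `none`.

t=0: input=3 -> V=15
t=1: input=1 -> V=12
t=2: input=2 -> V=16
t=3: input=5 -> V=0 FIRE
t=4: input=5 -> V=0 FIRE
t=5: input=3 -> V=15
t=6: input=1 -> V=12
t=7: input=4 -> V=0 FIRE
t=8: input=1 -> V=5
t=9: input=1 -> V=7
t=10: input=1 -> V=8
t=11: input=2 -> V=14
t=12: input=3 -> V=0 FIRE
t=13: input=1 -> V=5
t=14: input=1 -> V=7

Answer: 1 3 5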